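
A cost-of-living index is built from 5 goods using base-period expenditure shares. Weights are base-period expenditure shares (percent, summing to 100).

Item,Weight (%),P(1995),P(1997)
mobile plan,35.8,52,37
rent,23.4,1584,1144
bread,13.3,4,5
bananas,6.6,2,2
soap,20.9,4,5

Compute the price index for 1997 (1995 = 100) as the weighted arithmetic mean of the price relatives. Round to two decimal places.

91.72

mobile plan: 35.8 × (37/52) = 35.8 × 0.711538 = 25.4731
rent: 23.4 × (1144/1584) = 23.4 × 0.722222 = 16.9000
bread: 13.3 × (5/4) = 13.3 × 1.250000 = 16.6250
bananas: 6.6 × (2/2) = 6.6 × 1.000000 = 6.6000
soap: 20.9 × (5/4) = 20.9 × 1.250000 = 26.1250
Index = Σ wᵢ·(p₁ᵢ/p₀ᵢ) = 25.4731 + 16.9000 + 16.6250 + 6.6000 + 26.1250 = 91.7231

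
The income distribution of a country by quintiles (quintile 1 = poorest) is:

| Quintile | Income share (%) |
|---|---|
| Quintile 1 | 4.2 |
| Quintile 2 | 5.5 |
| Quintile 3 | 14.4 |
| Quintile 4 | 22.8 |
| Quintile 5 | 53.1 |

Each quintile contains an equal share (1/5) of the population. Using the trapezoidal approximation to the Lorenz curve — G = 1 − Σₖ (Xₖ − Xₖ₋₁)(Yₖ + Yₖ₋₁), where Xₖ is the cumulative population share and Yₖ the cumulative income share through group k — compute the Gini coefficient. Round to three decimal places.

Cumulative income shares Yₖ: 0.0420, 0.0970, 0.2410, 0.4690, 1.0000
Σ (Xₖ−Xₖ₋₁)(Yₖ+Yₖ₋₁) = (1/5)(0.0420+0.0000) + (1/5)(0.0970+0.0420) + (1/5)(0.2410+0.0970) + (1/5)(0.4690+0.2410) + (1/5)(1.0000+0.4690)
  = 0.0084 + 0.0278 + 0.0676 + 0.1420 + 0.2938 = 0.5396
G = 1 − 0.5396 = 0.4604

0.460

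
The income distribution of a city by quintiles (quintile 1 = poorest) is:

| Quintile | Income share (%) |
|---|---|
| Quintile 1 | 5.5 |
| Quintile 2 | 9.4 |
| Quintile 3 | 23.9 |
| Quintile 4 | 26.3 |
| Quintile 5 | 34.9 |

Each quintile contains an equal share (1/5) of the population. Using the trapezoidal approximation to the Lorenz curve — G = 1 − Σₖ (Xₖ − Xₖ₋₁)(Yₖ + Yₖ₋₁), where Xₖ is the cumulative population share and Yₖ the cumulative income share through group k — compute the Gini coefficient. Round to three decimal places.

0.303

Cumulative income shares Yₖ: 0.0550, 0.1490, 0.3880, 0.6510, 1.0000
Σ (Xₖ−Xₖ₋₁)(Yₖ+Yₖ₋₁) = (1/5)(0.0550+0.0000) + (1/5)(0.1490+0.0550) + (1/5)(0.3880+0.1490) + (1/5)(0.6510+0.3880) + (1/5)(1.0000+0.6510)
  = 0.0110 + 0.0408 + 0.1074 + 0.2078 + 0.3302 = 0.6972
G = 1 − 0.6972 = 0.3028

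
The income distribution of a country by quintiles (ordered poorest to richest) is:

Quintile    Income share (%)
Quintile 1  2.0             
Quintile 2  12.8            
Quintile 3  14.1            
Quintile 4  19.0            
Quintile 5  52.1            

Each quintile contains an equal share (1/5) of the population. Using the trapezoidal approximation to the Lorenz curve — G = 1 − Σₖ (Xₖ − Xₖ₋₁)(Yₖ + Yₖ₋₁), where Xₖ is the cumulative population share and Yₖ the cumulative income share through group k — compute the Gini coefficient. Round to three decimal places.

Cumulative income shares Yₖ: 0.0200, 0.1480, 0.2890, 0.4790, 1.0000
Σ (Xₖ−Xₖ₋₁)(Yₖ+Yₖ₋₁) = (1/5)(0.0200+0.0000) + (1/5)(0.1480+0.0200) + (1/5)(0.2890+0.1480) + (1/5)(0.4790+0.2890) + (1/5)(1.0000+0.4790)
  = 0.0040 + 0.0336 + 0.0874 + 0.1536 + 0.2958 = 0.5744
G = 1 − 0.5744 = 0.4256

0.426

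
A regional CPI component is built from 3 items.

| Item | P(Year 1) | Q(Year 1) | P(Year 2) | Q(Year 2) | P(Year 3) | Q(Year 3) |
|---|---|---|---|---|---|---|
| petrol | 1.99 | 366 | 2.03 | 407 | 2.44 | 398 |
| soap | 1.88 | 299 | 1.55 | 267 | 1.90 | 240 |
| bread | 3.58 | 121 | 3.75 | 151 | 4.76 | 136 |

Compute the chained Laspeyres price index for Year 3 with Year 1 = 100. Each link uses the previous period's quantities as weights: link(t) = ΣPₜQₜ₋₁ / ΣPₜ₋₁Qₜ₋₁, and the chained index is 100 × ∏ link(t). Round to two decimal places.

118.33

Link Year 1→Year 2:
ΣP(Year 2)Q(Year 1) = 2.03×366 + 1.55×299 + 3.75×121 = 742.98 + 463.45 + 453.75 = 1660.18
ΣP(Year 1)Q(Year 1) = 1.99×366 + 1.88×299 + 3.58×121 = 728.34 + 562.12 + 433.18 = 1723.64
link = 1660.18/1723.64 = 0.963183
Link Year 2→Year 3:
ΣP(Year 3)Q(Year 2) = 2.44×407 + 1.90×267 + 4.76×151 = 993.08 + 507.3 + 718.76 = 2219.14
ΣP(Year 2)Q(Year 2) = 2.03×407 + 1.55×267 + 3.75×151 = 826.21 + 413.85 + 566.25 = 1806.31
link = 2219.14/1806.31 = 1.228549
Chained index = 100 × 0.963183 × 1.228549 = 118.3317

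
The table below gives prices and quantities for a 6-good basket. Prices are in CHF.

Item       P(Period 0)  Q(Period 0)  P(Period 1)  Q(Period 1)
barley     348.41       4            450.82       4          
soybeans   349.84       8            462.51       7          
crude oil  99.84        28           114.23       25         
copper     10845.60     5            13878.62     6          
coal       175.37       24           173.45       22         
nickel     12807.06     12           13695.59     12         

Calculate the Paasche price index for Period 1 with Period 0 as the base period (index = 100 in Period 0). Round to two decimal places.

113.27

Paasche price index uses current-period quantities as weights.
ΣP(Period 1)·Q(Period 1) = 450.82×4 + 462.51×7 + 114.23×25 + 13878.62×6 + 173.45×22 + 13695.59×12 = 1803.28 + 3237.57 + 2855.75 + 83271.72 + 3815.9 + 164347.08 = 259331.3
ΣP(Period 0)·Q(Period 1) = 348.41×4 + 349.84×7 + 99.84×25 + 10845.60×6 + 175.37×22 + 12807.06×12 = 1393.64 + 2448.88 + 2496 + 65073.6 + 3858.14 + 153684.72 = 228954.98
Index = 259331.3 / 228954.98 × 100 = 113.2674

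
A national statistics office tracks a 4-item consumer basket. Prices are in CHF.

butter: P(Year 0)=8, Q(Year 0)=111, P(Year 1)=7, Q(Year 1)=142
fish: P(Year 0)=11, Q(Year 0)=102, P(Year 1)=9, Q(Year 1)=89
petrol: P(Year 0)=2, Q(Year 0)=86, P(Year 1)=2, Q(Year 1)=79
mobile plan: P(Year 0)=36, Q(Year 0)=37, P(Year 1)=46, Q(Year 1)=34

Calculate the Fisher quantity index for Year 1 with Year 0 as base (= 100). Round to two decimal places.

Laspeyres component (base-period weights):
ΣP(Year 0)Q(Year 1) = 8×142 + 11×89 + 2×79 + 36×34 = 1136 + 979 + 158 + 1224 = 3497
ΣP(Year 0)Q(Year 0) = 8×111 + 11×102 + 2×86 + 36×37 = 888 + 1122 + 172 + 1332 = 3514
L = 3497 / 3514 × 100 = 99.5162
Paasche component (current-period weights):
ΣP(Year 1)Q(Year 1) = 7×142 + 9×89 + 2×79 + 46×34 = 994 + 801 + 158 + 1564 = 3517
ΣP(Year 1)Q(Year 0) = 7×111 + 9×102 + 2×86 + 46×37 = 777 + 918 + 172 + 1702 = 3569
P = 3517 / 3569 × 100 = 98.5430
Fisher = √(L × P) = √(99.5162 × 98.5430) = 99.0284

99.03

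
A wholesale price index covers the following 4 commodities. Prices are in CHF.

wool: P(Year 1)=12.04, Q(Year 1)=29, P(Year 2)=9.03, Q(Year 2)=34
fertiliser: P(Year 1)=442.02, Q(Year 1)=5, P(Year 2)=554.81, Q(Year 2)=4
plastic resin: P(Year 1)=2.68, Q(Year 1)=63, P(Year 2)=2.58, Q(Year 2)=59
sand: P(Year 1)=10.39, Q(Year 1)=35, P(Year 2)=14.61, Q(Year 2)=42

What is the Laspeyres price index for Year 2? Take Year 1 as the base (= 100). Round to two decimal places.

Laspeyres price index uses base-period quantities as weights.
ΣP(Year 2)·Q(Year 1) = 9.03×29 + 554.81×5 + 2.58×63 + 14.61×35 = 261.87 + 2774.05 + 162.54 + 511.35 = 3709.81
ΣP(Year 1)·Q(Year 1) = 12.04×29 + 442.02×5 + 2.68×63 + 10.39×35 = 349.16 + 2210.1 + 168.84 + 363.65 = 3091.75
Index = 3709.81 / 3091.75 × 100 = 119.9906

119.99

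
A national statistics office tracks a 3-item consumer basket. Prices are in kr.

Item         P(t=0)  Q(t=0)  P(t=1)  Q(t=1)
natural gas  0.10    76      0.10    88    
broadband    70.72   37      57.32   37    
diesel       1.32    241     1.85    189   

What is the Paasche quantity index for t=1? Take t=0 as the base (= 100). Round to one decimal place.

96.3

Paasche quantity index uses current-period prices as weights.
ΣP(t=1)·Q(t=1) = 0.10×88 + 57.32×37 + 1.85×189 = 8.8 + 2120.84 + 349.65 = 2479.29
ΣP(t=1)·Q(t=0) = 0.10×76 + 57.32×37 + 1.85×241 = 7.6 + 2120.84 + 445.85 = 2574.29
Index = 2479.29 / 2574.29 × 100 = 96.3097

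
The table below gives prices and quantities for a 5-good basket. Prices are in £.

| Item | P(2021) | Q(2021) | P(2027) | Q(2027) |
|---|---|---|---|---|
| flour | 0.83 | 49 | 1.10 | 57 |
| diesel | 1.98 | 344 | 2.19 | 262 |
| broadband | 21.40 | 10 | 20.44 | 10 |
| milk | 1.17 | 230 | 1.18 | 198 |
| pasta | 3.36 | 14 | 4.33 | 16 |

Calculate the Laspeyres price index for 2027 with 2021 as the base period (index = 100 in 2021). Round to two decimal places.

107.33

Laspeyres price index uses base-period quantities as weights.
ΣP(2027)·Q(2021) = 1.10×49 + 2.19×344 + 20.44×10 + 1.18×230 + 4.33×14 = 53.9 + 753.36 + 204.4 + 271.4 + 60.62 = 1343.68
ΣP(2021)·Q(2021) = 0.83×49 + 1.98×344 + 21.40×10 + 1.17×230 + 3.36×14 = 40.67 + 681.12 + 214 + 269.1 + 47.04 = 1251.93
Index = 1343.68 / 1251.93 × 100 = 107.3287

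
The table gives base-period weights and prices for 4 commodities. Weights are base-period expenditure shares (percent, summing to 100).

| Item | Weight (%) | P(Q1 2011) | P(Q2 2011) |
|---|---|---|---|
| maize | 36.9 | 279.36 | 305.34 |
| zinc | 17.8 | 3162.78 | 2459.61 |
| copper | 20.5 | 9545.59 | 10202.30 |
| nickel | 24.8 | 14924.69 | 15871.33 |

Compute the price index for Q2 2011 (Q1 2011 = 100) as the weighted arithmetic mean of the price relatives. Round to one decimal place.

102.5

maize: 36.9 × (305.34/279.36) = 36.9 × 1.092998 = 40.3316
zinc: 17.8 × (2459.61/3162.78) = 17.8 × 0.777673 = 13.8426
copper: 20.5 × (10202.30/9545.59) = 20.5 × 1.068797 = 21.9103
nickel: 24.8 × (15871.33/14924.69) = 24.8 × 1.063428 = 26.3730
Index = Σ wᵢ·(p₁ᵢ/p₀ᵢ) = 40.3316 + 13.8426 + 21.9103 + 26.3730 = 102.4576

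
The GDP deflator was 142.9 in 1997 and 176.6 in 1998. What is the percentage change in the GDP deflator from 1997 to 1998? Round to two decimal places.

23.58%

Change = (176.6 − 142.9) / 142.9 × 100
       = 33.7 / 142.9 × 100 = 23.5829%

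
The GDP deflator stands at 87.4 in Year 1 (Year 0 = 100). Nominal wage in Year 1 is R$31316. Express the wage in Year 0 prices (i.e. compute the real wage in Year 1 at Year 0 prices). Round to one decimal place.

Real = Nominal ÷ (Index/100) = 31316 ÷ (87.4/100)
     = 31316 ÷ 0.874 = 35830.6636

35830.7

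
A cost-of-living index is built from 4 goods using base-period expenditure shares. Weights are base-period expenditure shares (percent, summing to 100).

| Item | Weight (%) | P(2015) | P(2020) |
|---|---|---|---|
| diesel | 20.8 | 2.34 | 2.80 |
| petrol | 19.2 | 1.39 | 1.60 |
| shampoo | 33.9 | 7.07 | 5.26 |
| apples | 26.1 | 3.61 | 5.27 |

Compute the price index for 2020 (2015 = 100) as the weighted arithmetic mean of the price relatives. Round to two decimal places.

110.31

diesel: 20.8 × (2.80/2.34) = 20.8 × 1.196581 = 24.8889
petrol: 19.2 × (1.60/1.39) = 19.2 × 1.151079 = 22.1007
shampoo: 33.9 × (5.26/7.07) = 33.9 × 0.743989 = 25.2212
apples: 26.1 × (5.27/3.61) = 26.1 × 1.459834 = 38.1017
Index = Σ wᵢ·(p₁ᵢ/p₀ᵢ) = 24.8889 + 22.1007 + 25.2212 + 38.1017 = 110.3125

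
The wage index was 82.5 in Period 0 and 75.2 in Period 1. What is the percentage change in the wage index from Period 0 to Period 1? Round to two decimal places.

Change = (75.2 − 82.5) / 82.5 × 100
       = -7.3 / 82.5 × 100 = -8.8485%

-8.85%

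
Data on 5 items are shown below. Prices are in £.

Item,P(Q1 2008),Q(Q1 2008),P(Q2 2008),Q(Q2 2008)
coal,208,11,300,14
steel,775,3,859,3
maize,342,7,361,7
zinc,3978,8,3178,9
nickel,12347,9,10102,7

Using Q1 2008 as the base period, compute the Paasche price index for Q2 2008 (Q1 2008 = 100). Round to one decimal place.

Paasche price index uses current-period quantities as weights.
ΣP(Q2 2008)·Q(Q2 2008) = 300×14 + 859×3 + 361×7 + 3178×9 + 10102×7 = 4200 + 2577 + 2527 + 28602 + 70714 = 108620
ΣP(Q1 2008)·Q(Q2 2008) = 208×14 + 775×3 + 342×7 + 3978×9 + 12347×7 = 2912 + 2325 + 2394 + 35802 + 86429 = 129862
Index = 108620 / 129862 × 100 = 83.6426

83.6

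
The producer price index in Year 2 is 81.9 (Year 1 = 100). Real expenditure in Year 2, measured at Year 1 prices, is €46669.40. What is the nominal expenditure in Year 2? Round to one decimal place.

Nominal = Real × (Index/100) = 46669.40 × (81.9/100)
        = 46669.40 × 0.819 = 38222.2386

38222.2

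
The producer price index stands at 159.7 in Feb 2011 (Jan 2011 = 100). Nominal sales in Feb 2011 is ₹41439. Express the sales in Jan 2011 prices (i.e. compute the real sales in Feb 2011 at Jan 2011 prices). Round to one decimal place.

Real = Nominal ÷ (Index/100) = 41439 ÷ (159.7/100)
     = 41439 ÷ 1.597 = 25948.0276

25948.0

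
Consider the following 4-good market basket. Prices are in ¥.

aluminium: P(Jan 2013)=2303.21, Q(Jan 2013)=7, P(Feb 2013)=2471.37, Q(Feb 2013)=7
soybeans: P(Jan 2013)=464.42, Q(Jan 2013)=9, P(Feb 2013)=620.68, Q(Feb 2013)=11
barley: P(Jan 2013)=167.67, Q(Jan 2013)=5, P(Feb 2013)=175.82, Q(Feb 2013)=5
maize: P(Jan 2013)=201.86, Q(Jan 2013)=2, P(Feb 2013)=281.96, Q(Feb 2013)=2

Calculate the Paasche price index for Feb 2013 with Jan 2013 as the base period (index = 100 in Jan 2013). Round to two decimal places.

113.78

Paasche price index uses current-period quantities as weights.
ΣP(Feb 2013)·Q(Feb 2013) = 2471.37×7 + 620.68×11 + 175.82×5 + 281.96×2 = 17299.59 + 6827.48 + 879.1 + 563.92 = 25570.09
ΣP(Jan 2013)·Q(Feb 2013) = 2303.21×7 + 464.42×11 + 167.67×5 + 201.86×2 = 16122.47 + 5108.62 + 838.35 + 403.72 = 22473.16
Index = 25570.09 / 22473.16 × 100 = 113.7806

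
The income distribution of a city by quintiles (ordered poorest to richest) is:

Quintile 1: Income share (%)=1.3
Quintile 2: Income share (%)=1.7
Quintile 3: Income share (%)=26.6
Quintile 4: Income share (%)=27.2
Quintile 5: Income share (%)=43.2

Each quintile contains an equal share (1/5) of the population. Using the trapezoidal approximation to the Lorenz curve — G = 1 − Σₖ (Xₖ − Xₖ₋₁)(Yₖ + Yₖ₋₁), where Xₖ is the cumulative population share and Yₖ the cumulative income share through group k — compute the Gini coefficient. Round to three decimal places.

0.437

Cumulative income shares Yₖ: 0.0130, 0.0300, 0.2960, 0.5680, 1.0000
Σ (Xₖ−Xₖ₋₁)(Yₖ+Yₖ₋₁) = (1/5)(0.0130+0.0000) + (1/5)(0.0300+0.0130) + (1/5)(0.2960+0.0300) + (1/5)(0.5680+0.2960) + (1/5)(1.0000+0.5680)
  = 0.0026 + 0.0086 + 0.0652 + 0.1728 + 0.3136 = 0.5628
G = 1 − 0.5628 = 0.4372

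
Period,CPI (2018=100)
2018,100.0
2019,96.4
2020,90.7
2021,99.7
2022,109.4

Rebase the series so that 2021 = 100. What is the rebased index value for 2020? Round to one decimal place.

91.0

Rebased(2020) = 90.7 / 99.7 × 100 = 90.9729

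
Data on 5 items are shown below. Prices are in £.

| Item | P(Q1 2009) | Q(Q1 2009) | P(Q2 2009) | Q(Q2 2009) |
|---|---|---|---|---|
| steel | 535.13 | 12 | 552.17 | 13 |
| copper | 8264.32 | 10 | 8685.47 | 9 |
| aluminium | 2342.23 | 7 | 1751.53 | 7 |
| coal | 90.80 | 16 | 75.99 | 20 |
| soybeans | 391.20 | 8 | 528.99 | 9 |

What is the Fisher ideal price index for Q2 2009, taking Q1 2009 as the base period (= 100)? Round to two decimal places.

Laspeyres component (base-period weights):
ΣP(Q2 2009)Q(Q1 2009) = 552.17×12 + 8685.47×10 + 1751.53×7 + 75.99×16 + 528.99×8 = 6626.04 + 86854.7 + 12260.71 + 1215.84 + 4231.92 = 111189.21
ΣP(Q1 2009)Q(Q1 2009) = 535.13×12 + 8264.32×10 + 2342.23×7 + 90.80×16 + 391.20×8 = 6421.56 + 82643.2 + 16395.61 + 1452.8 + 3129.6 = 110042.77
L = 111189.21 / 110042.77 × 100 = 101.0418
Paasche component (current-period weights):
ΣP(Q2 2009)Q(Q2 2009) = 552.17×13 + 8685.47×9 + 1751.53×7 + 75.99×20 + 528.99×9 = 7178.21 + 78169.23 + 12260.71 + 1519.8 + 4760.91 = 103888.86
ΣP(Q1 2009)Q(Q2 2009) = 535.13×13 + 8264.32×9 + 2342.23×7 + 90.80×20 + 391.20×9 = 6956.69 + 74378.88 + 16395.61 + 1816 + 3520.8 = 103067.98
P = 103888.86 / 103067.98 × 100 = 100.7964
Fisher = √(L × P) = √(101.0418 × 100.7964) = 100.9191

100.92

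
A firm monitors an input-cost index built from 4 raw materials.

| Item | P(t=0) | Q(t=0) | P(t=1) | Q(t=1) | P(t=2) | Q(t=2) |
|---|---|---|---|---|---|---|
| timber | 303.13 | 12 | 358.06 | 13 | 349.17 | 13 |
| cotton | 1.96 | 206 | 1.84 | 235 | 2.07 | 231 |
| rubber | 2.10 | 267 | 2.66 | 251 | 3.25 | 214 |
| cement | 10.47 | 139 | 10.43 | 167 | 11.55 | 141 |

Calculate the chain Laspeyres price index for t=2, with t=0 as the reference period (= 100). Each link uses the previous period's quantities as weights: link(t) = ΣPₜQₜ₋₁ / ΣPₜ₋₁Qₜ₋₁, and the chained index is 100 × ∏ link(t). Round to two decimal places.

Link t=0→t=1:
ΣP(t=1)Q(t=0) = 358.06×12 + 1.84×206 + 2.66×267 + 10.43×139 = 4296.72 + 379.04 + 710.22 + 1449.77 = 6835.75
ΣP(t=0)Q(t=0) = 303.13×12 + 1.96×206 + 2.10×267 + 10.47×139 = 3637.56 + 403.76 + 560.7 + 1455.33 = 6057.35
link = 6835.75/6057.35 = 1.128505
Link t=1→t=2:
ΣP(t=2)Q(t=1) = 349.17×13 + 2.07×235 + 3.25×251 + 11.55×167 = 4539.21 + 486.45 + 815.75 + 1928.85 = 7770.26
ΣP(t=1)Q(t=1) = 358.06×13 + 1.84×235 + 2.66×251 + 10.43×167 = 4654.78 + 432.4 + 667.66 + 1741.81 = 7496.65
link = 7770.26/7496.65 = 1.036498
Chained index = 100 × 1.128505 × 1.036498 = 116.9693

116.97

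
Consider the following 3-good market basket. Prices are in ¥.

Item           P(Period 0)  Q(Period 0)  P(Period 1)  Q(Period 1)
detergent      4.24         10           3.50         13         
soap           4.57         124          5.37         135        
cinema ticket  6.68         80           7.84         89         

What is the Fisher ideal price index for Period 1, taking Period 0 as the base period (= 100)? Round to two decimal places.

116.03

Laspeyres component (base-period weights):
ΣP(Period 1)Q(Period 0) = 3.50×10 + 5.37×124 + 7.84×80 = 35 + 665.88 + 627.2 = 1328.08
ΣP(Period 0)Q(Period 0) = 4.24×10 + 4.57×124 + 6.68×80 = 42.4 + 566.68 + 534.4 = 1143.48
L = 1328.08 / 1143.48 × 100 = 116.1437
Paasche component (current-period weights):
ΣP(Period 1)Q(Period 1) = 3.50×13 + 5.37×135 + 7.84×89 = 45.5 + 724.95 + 697.76 = 1468.21
ΣP(Period 0)Q(Period 1) = 4.24×13 + 4.57×135 + 6.68×89 = 55.12 + 616.95 + 594.52 = 1266.59
P = 1468.21 / 1266.59 × 100 = 115.9183
Fisher = √(L × P) = √(116.1437 × 115.9183) = 116.0310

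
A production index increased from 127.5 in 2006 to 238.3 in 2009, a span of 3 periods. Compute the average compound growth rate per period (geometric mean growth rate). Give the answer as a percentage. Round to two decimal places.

Growth factor = (238.3/127.5)^(1/3) = (1.869020)^(1/3) = 1.231794
Growth rate = 1.231794 − 1 = 0.231794 = 23.1794%

23.18%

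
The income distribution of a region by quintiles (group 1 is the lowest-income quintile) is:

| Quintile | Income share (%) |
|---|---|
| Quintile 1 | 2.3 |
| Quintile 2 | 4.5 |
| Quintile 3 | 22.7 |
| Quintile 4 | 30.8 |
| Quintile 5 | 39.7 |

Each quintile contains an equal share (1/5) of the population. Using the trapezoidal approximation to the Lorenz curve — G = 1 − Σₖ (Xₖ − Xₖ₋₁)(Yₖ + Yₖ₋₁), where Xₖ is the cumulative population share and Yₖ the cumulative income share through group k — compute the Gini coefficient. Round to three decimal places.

Cumulative income shares Yₖ: 0.0230, 0.0680, 0.2950, 0.6030, 1.0000
Σ (Xₖ−Xₖ₋₁)(Yₖ+Yₖ₋₁) = (1/5)(0.0230+0.0000) + (1/5)(0.0680+0.0230) + (1/5)(0.2950+0.0680) + (1/5)(0.6030+0.2950) + (1/5)(1.0000+0.6030)
  = 0.0046 + 0.0182 + 0.0726 + 0.1796 + 0.3206 = 0.5956
G = 1 − 0.5956 = 0.4044

0.404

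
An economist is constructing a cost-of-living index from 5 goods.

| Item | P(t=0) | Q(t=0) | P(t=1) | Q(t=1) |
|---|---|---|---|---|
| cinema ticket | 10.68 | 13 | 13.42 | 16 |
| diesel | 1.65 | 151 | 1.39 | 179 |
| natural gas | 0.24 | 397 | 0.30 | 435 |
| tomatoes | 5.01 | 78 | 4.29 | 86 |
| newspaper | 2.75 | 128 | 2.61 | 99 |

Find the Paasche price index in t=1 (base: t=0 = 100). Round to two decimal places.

Paasche price index uses current-period quantities as weights.
ΣP(t=1)·Q(t=1) = 13.42×16 + 1.39×179 + 0.30×435 + 4.29×86 + 2.61×99 = 214.72 + 248.81 + 130.5 + 368.94 + 258.39 = 1221.36
ΣP(t=0)·Q(t=1) = 10.68×16 + 1.65×179 + 0.24×435 + 5.01×86 + 2.75×99 = 170.88 + 295.35 + 104.4 + 430.86 + 272.25 = 1273.74
Index = 1221.36 / 1273.74 × 100 = 95.8877

95.89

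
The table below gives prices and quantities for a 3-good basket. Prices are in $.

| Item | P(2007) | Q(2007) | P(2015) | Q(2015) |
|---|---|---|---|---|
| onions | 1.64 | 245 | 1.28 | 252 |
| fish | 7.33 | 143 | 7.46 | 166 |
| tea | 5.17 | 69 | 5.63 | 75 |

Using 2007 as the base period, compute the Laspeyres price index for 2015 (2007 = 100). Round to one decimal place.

97.9

Laspeyres price index uses base-period quantities as weights.
ΣP(2015)·Q(2007) = 1.28×245 + 7.46×143 + 5.63×69 = 313.6 + 1066.78 + 388.47 = 1768.85
ΣP(2007)·Q(2007) = 1.64×245 + 7.33×143 + 5.17×69 = 401.8 + 1048.19 + 356.73 = 1806.72
Index = 1768.85 / 1806.72 × 100 = 97.9039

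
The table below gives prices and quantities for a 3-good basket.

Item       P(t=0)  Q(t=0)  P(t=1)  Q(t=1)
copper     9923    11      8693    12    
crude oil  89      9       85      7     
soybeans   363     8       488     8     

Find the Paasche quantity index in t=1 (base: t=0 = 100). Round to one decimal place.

108.5

Paasche quantity index uses current-period prices as weights.
ΣP(t=1)·Q(t=1) = 8693×12 + 85×7 + 488×8 = 104316 + 595 + 3904 = 108815
ΣP(t=1)·Q(t=0) = 8693×11 + 85×9 + 488×8 = 95623 + 765 + 3904 = 100292
Index = 108815 / 100292 × 100 = 108.4982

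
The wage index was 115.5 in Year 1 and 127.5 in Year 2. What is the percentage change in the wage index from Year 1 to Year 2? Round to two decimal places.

10.39%

Change = (127.5 − 115.5) / 115.5 × 100
       = 12.0 / 115.5 × 100 = 10.3896%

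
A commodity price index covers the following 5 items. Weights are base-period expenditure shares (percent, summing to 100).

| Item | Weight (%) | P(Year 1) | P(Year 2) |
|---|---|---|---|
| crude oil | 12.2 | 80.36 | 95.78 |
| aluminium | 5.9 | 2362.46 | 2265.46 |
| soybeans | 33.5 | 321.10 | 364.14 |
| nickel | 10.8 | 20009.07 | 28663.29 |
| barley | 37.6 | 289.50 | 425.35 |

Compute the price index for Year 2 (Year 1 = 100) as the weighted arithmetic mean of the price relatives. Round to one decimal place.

128.9

crude oil: 12.2 × (95.78/80.36) = 12.2 × 1.191887 = 14.5410
aluminium: 5.9 × (2265.46/2362.46) = 5.9 × 0.958941 = 5.6578
soybeans: 33.5 × (364.14/321.10) = 33.5 × 1.134039 = 37.9903
nickel: 10.8 × (28663.29/20009.07) = 10.8 × 1.432515 = 15.4712
barley: 37.6 × (425.35/289.50) = 37.6 × 1.469257 = 55.2441
Index = Σ wᵢ·(p₁ᵢ/p₀ᵢ) = 14.5410 + 5.6578 + 37.9903 + 15.4712 + 55.2441 = 128.9043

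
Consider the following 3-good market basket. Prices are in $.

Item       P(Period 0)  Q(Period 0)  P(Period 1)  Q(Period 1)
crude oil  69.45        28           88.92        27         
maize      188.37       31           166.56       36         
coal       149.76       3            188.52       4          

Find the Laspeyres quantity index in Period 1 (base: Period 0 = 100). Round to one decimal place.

Laspeyres quantity index uses base-period prices as weights.
ΣP(Period 0)·Q(Period 1) = 69.45×27 + 188.37×36 + 149.76×4 = 1875.15 + 6781.32 + 599.04 = 9255.51
ΣP(Period 0)·Q(Period 0) = 69.45×28 + 188.37×31 + 149.76×3 = 1944.6 + 5839.47 + 449.28 = 8233.35
Index = 9255.51 / 8233.35 × 100 = 112.4149

112.4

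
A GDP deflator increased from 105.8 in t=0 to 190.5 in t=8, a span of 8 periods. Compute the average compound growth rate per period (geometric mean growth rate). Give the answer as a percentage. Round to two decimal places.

7.63%

Growth factor = (190.5/105.8)^(1/8) = (1.800567)^(1/8) = 1.076282
Growth rate = 1.076282 − 1 = 0.076282 = 7.6282%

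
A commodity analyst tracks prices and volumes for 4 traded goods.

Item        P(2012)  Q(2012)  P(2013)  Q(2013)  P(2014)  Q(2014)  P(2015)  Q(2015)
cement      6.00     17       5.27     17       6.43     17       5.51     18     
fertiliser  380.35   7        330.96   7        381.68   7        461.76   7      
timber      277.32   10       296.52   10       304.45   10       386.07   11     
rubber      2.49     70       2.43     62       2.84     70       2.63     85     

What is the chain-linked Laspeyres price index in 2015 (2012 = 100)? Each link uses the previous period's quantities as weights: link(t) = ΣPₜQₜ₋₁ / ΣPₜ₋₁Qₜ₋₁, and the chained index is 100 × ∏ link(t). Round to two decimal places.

Link 2012→2013:
ΣP(2013)Q(2012) = 5.27×17 + 330.96×7 + 296.52×10 + 2.43×70 = 89.59 + 2316.72 + 2965.2 + 170.1 = 5541.61
ΣP(2012)Q(2012) = 6.00×17 + 380.35×7 + 277.32×10 + 2.49×70 = 102 + 2662.45 + 2773.2 + 174.3 = 5711.95
link = 5541.61/5711.95 = 0.970178
Link 2013→2014:
ΣP(2014)Q(2013) = 6.43×17 + 381.68×7 + 304.45×10 + 2.84×62 = 109.31 + 2671.76 + 3044.5 + 176.08 = 6001.65
ΣP(2013)Q(2013) = 5.27×17 + 330.96×7 + 296.52×10 + 2.43×62 = 89.59 + 2316.72 + 2965.2 + 150.66 = 5522.17
link = 6001.65/5522.17 = 1.086828
Link 2014→2015:
ΣP(2015)Q(2014) = 5.51×17 + 461.76×7 + 386.07×10 + 2.63×70 = 93.67 + 3232.32 + 3860.7 + 184.1 = 7370.79
ΣP(2014)Q(2014) = 6.43×17 + 381.68×7 + 304.45×10 + 2.84×70 = 109.31 + 2671.76 + 3044.5 + 198.8 = 6024.37
link = 7370.79/6024.37 = 1.223496
Chained index = 100 × 0.970178 × 1.086828 × 1.223496 = 129.0075

129.01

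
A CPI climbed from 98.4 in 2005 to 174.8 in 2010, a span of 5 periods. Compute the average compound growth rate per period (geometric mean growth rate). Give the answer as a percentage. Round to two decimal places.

Growth factor = (174.8/98.4)^(1/5) = (1.776423)^(1/5) = 1.121784
Growth rate = 1.121784 − 1 = 0.121784 = 12.1784%

12.18%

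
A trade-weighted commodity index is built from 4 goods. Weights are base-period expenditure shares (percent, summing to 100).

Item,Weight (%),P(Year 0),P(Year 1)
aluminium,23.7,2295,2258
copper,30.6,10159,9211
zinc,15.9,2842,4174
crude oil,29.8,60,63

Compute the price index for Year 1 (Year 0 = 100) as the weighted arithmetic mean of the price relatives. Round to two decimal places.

105.70

aluminium: 23.7 × (2258/2295) = 23.7 × 0.983878 = 23.3179
copper: 30.6 × (9211/10159) = 30.6 × 0.906684 = 27.7445
zinc: 15.9 × (4174/2842) = 15.9 × 1.468684 = 23.3521
crude oil: 29.8 × (63/60) = 29.8 × 1.050000 = 31.2900
Index = Σ wᵢ·(p₁ᵢ/p₀ᵢ) = 23.3179 + 27.7445 + 23.3521 + 31.2900 = 105.7045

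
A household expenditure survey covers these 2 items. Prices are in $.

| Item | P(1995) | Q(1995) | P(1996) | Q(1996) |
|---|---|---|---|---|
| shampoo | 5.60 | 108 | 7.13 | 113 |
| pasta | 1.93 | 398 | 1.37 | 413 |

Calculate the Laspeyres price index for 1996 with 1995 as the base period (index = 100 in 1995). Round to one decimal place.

95.8

Laspeyres price index uses base-period quantities as weights.
ΣP(1996)·Q(1995) = 7.13×108 + 1.37×398 = 770.04 + 545.26 = 1315.3
ΣP(1995)·Q(1995) = 5.60×108 + 1.93×398 = 604.8 + 768.14 = 1372.94
Index = 1315.3 / 1372.94 × 100 = 95.8017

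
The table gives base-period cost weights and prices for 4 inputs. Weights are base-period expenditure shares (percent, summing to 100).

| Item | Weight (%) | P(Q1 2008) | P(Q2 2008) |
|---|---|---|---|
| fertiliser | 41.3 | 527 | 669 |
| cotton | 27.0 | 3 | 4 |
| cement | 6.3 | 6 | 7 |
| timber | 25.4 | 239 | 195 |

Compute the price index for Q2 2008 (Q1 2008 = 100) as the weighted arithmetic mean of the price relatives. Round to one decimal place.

116.5

fertiliser: 41.3 × (669/527) = 41.3 × 1.269450 = 52.4283
cotton: 27.0 × (4/3) = 27.0 × 1.333333 = 36.0000
cement: 6.3 × (7/6) = 6.3 × 1.166667 = 7.3500
timber: 25.4 × (195/239) = 25.4 × 0.815900 = 20.7238
Index = Σ wᵢ·(p₁ᵢ/p₀ᵢ) = 52.4283 + 36.0000 + 7.3500 + 20.7238 = 116.5021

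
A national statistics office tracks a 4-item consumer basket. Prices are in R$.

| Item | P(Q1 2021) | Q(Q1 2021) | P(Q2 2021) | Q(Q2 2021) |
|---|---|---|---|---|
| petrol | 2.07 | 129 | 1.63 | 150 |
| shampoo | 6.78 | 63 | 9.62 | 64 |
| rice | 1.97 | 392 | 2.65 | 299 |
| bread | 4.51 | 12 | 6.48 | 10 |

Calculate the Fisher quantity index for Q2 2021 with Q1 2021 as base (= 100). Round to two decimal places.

89.75

Laspeyres component (base-period weights):
ΣP(Q1 2021)Q(Q2 2021) = 2.07×150 + 6.78×64 + 1.97×299 + 4.51×10 = 310.5 + 433.92 + 589.03 + 45.1 = 1378.55
ΣP(Q1 2021)Q(Q1 2021) = 2.07×129 + 6.78×63 + 1.97×392 + 4.51×12 = 267.03 + 427.14 + 772.24 + 54.12 = 1520.53
L = 1378.55 / 1520.53 × 100 = 90.6625
Paasche component (current-period weights):
ΣP(Q2 2021)Q(Q2 2021) = 1.63×150 + 9.62×64 + 2.65×299 + 6.48×10 = 244.5 + 615.68 + 792.35 + 64.8 = 1717.33
ΣP(Q2 2021)Q(Q1 2021) = 1.63×129 + 9.62×63 + 2.65×392 + 6.48×12 = 210.27 + 606.06 + 1038.8 + 77.76 = 1932.89
P = 1717.33 / 1932.89 × 100 = 88.8478
Fisher = √(L × P) = √(90.6625 × 88.8478) = 89.7505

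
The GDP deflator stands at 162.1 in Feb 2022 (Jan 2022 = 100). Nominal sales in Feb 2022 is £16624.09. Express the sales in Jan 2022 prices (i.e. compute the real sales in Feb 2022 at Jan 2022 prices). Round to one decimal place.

10255.5

Real = Nominal ÷ (Index/100) = 16624.09 ÷ (162.1/100)
     = 16624.09 ÷ 1.621 = 10255.4534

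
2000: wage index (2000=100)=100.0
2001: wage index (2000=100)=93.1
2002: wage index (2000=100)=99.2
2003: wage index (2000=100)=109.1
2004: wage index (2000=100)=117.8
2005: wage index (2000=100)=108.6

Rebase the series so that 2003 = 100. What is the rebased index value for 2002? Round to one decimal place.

Rebased(2002) = 99.2 / 109.1 × 100 = 90.9258

90.9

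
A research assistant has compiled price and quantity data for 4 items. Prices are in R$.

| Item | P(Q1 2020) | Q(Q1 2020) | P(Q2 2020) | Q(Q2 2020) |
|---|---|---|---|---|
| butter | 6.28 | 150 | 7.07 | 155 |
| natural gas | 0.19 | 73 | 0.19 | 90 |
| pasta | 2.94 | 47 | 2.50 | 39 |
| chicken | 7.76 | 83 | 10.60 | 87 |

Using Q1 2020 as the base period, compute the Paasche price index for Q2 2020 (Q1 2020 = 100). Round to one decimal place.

Paasche price index uses current-period quantities as weights.
ΣP(Q2 2020)·Q(Q2 2020) = 7.07×155 + 0.19×90 + 2.50×39 + 10.60×87 = 1095.85 + 17.1 + 97.5 + 922.2 = 2132.65
ΣP(Q1 2020)·Q(Q2 2020) = 6.28×155 + 0.19×90 + 2.94×39 + 7.76×87 = 973.4 + 17.1 + 114.66 + 675.12 = 1780.28
Index = 2132.65 / 1780.28 × 100 = 119.7930

119.8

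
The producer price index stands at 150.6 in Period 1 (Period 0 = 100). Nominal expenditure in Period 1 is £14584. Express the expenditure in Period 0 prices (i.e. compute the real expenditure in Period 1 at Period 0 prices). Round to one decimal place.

9683.9

Real = Nominal ÷ (Index/100) = 14584 ÷ (150.6/100)
     = 14584 ÷ 1.506 = 9683.9309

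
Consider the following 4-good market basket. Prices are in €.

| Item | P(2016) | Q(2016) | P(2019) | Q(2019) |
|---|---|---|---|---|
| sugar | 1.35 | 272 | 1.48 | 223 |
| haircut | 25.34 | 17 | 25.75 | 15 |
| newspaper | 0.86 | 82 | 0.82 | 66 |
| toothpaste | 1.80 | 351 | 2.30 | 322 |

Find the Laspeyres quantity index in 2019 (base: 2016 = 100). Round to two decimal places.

87.82

Laspeyres quantity index uses base-period prices as weights.
ΣP(2016)·Q(2019) = 1.35×223 + 25.34×15 + 0.86×66 + 1.80×322 = 301.05 + 380.1 + 56.76 + 579.6 = 1317.51
ΣP(2016)·Q(2016) = 1.35×272 + 25.34×17 + 0.86×82 + 1.80×351 = 367.2 + 430.78 + 70.52 + 631.8 = 1500.3
Index = 1317.51 / 1500.3 × 100 = 87.8164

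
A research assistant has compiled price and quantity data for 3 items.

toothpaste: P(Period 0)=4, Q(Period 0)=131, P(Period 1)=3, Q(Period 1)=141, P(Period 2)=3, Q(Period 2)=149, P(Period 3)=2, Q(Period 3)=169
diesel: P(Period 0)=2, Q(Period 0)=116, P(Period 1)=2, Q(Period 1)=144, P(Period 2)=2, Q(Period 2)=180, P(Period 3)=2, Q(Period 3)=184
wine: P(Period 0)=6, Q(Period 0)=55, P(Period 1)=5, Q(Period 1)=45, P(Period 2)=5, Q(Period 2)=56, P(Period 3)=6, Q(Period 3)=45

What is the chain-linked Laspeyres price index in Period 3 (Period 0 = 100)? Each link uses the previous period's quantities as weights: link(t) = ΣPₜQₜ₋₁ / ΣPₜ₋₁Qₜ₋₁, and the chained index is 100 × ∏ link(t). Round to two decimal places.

75.78

Link Period 0→Period 1:
ΣP(Period 1)Q(Period 0) = 3×131 + 2×116 + 5×55 = 393 + 232 + 275 = 900
ΣP(Period 0)Q(Period 0) = 4×131 + 2×116 + 6×55 = 524 + 232 + 330 = 1086
link = 900/1086 = 0.828729
Link Period 1→Period 2:
ΣP(Period 2)Q(Period 1) = 3×141 + 2×144 + 5×45 = 423 + 288 + 225 = 936
ΣP(Period 1)Q(Period 1) = 3×141 + 2×144 + 5×45 = 423 + 288 + 225 = 936
link = 936/936 = 1.000000
Link Period 2→Period 3:
ΣP(Period 3)Q(Period 2) = 2×149 + 2×180 + 6×56 = 298 + 360 + 336 = 994
ΣP(Period 2)Q(Period 2) = 3×149 + 2×180 + 5×56 = 447 + 360 + 280 = 1087
link = 994/1087 = 0.914443
Chained index = 100 × 0.828729 × 1.000000 × 0.914443 = 75.7826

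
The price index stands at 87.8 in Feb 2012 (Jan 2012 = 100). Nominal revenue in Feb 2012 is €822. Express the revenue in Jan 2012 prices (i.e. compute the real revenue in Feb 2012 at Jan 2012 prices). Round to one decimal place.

Real = Nominal ÷ (Index/100) = 822 ÷ (87.8/100)
     = 822 ÷ 0.878 = 936.2187

936.2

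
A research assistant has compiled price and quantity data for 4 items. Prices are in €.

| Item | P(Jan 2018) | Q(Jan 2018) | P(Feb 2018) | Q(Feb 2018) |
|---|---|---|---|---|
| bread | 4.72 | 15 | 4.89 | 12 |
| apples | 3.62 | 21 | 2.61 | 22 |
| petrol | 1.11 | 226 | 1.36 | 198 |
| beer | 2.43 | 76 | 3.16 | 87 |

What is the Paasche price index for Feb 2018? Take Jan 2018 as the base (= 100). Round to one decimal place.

116.4

Paasche price index uses current-period quantities as weights.
ΣP(Feb 2018)·Q(Feb 2018) = 4.89×12 + 2.61×22 + 1.36×198 + 3.16×87 = 58.68 + 57.42 + 269.28 + 274.92 = 660.3
ΣP(Jan 2018)·Q(Feb 2018) = 4.72×12 + 3.62×22 + 1.11×198 + 2.43×87 = 56.64 + 79.64 + 219.78 + 211.41 = 567.47
Index = 660.3 / 567.47 × 100 = 116.3586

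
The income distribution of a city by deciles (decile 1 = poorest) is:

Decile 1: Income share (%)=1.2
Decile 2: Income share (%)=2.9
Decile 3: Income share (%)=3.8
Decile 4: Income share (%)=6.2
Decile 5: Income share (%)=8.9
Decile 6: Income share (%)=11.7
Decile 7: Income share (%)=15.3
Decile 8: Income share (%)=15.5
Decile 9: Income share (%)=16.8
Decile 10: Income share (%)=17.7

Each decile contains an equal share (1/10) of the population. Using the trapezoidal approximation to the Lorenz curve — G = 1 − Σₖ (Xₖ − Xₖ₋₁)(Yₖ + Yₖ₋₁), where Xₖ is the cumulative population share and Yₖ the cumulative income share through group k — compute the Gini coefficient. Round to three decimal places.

Cumulative income shares Yₖ: 0.0120, 0.0410, 0.0790, 0.1410, 0.2300, 0.3470, 0.5000, 0.6550, 0.8230, 1.0000
Σ (Xₖ−Xₖ₋₁)(Yₖ+Yₖ₋₁) = (1/10)(0.0120+0.0000) + (1/10)(0.0410+0.0120) + (1/10)(0.0790+0.0410) + (1/10)(0.1410+0.0790) + (1/10)(0.2300+0.1410) + (1/10)(0.3470+0.2300) + (1/10)(0.5000+0.3470) + (1/10)(0.6550+0.5000) + (1/10)(0.8230+0.6550) + (1/10)(1.0000+0.8230)
  = 0.0012 + 0.0053 + 0.0120 + 0.0220 + 0.0371 + 0.0577 + 0.0847 + 0.1155 + 0.1478 + 0.1823 = 0.6656
G = 1 − 0.6656 = 0.3344

0.334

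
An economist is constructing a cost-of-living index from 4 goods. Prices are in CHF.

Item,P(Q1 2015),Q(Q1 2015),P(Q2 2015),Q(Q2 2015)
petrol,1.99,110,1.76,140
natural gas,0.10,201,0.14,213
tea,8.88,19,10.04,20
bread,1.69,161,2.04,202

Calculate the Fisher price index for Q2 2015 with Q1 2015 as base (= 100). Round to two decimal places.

Laspeyres component (base-period weights):
ΣP(Q2 2015)Q(Q1 2015) = 1.76×110 + 0.14×201 + 10.04×19 + 2.04×161 = 193.6 + 28.14 + 190.76 + 328.44 = 740.94
ΣP(Q1 2015)Q(Q1 2015) = 1.99×110 + 0.10×201 + 8.88×19 + 1.69×161 = 218.9 + 20.1 + 168.72 + 272.09 = 679.81
L = 740.94 / 679.81 × 100 = 108.9922
Paasche component (current-period weights):
ΣP(Q2 2015)Q(Q2 2015) = 1.76×140 + 0.14×213 + 10.04×20 + 2.04×202 = 246.4 + 29.82 + 200.8 + 412.08 = 889.1
ΣP(Q1 2015)Q(Q2 2015) = 1.99×140 + 0.10×213 + 8.88×20 + 1.69×202 = 278.6 + 21.3 + 177.6 + 341.38 = 818.88
P = 889.1 / 818.88 × 100 = 108.5751
Fisher = √(L × P) = √(108.9922 × 108.5751) = 108.7835

108.78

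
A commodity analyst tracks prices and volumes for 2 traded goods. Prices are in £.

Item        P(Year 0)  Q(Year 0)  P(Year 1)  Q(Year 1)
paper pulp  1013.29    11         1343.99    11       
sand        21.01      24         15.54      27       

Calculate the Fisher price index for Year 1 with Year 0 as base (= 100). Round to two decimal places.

Laspeyres component (base-period weights):
ΣP(Year 1)Q(Year 0) = 1343.99×11 + 15.54×24 = 14783.89 + 372.96 = 15156.85
ΣP(Year 0)Q(Year 0) = 1013.29×11 + 21.01×24 = 11146.19 + 504.24 = 11650.43
L = 15156.85 / 11650.43 × 100 = 130.0969
Paasche component (current-period weights):
ΣP(Year 1)Q(Year 1) = 1343.99×11 + 15.54×27 = 14783.89 + 419.58 = 15203.47
ΣP(Year 0)Q(Year 1) = 1013.29×11 + 21.01×27 = 11146.19 + 567.27 = 11713.46
P = 15203.47 / 11713.46 × 100 = 129.7949
Fisher = √(L × P) = √(130.0969 × 129.7949) = 129.9458

129.95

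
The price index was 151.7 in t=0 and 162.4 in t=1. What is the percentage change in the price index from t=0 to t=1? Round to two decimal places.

7.05%

Change = (162.4 − 151.7) / 151.7 × 100
       = 10.7 / 151.7 × 100 = 7.0534%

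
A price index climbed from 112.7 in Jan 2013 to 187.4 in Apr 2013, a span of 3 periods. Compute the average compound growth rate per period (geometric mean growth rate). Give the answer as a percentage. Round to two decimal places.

Growth factor = (187.4/112.7)^(1/3) = (1.662822)^(1/3) = 1.184719
Growth rate = 1.184719 − 1 = 0.184719 = 18.4719%

18.47%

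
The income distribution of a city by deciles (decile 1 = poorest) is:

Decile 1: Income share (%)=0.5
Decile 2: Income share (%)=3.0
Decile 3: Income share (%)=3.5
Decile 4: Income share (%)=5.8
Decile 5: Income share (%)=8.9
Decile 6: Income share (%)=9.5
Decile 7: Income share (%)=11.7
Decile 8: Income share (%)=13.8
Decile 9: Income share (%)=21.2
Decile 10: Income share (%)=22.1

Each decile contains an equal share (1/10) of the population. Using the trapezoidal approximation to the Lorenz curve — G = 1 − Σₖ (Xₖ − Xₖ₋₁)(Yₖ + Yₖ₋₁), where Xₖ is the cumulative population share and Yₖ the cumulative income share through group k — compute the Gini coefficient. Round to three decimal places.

0.392

Cumulative income shares Yₖ: 0.0050, 0.0350, 0.0700, 0.1280, 0.2170, 0.3120, 0.4290, 0.5670, 0.7790, 1.0000
Σ (Xₖ−Xₖ₋₁)(Yₖ+Yₖ₋₁) = (1/10)(0.0050+0.0000) + (1/10)(0.0350+0.0050) + (1/10)(0.0700+0.0350) + (1/10)(0.1280+0.0700) + (1/10)(0.2170+0.1280) + (1/10)(0.3120+0.2170) + (1/10)(0.4290+0.3120) + (1/10)(0.5670+0.4290) + (1/10)(0.7790+0.5670) + (1/10)(1.0000+0.7790)
  = 0.0005 + 0.0040 + 0.0105 + 0.0198 + 0.0345 + 0.0529 + 0.0741 + 0.0996 + 0.1346 + 0.1779 = 0.6084
G = 1 − 0.6084 = 0.3916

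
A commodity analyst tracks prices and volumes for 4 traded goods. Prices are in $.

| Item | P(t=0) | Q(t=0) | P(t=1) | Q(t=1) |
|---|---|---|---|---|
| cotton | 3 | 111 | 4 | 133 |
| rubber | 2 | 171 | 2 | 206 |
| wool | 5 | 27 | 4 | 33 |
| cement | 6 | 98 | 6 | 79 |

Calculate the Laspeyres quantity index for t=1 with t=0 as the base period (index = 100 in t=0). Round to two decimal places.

Laspeyres quantity index uses base-period prices as weights.
ΣP(t=0)·Q(t=1) = 3×133 + 2×206 + 5×33 + 6×79 = 399 + 412 + 165 + 474 = 1450
ΣP(t=0)·Q(t=0) = 3×111 + 2×171 + 5×27 + 6×98 = 333 + 342 + 135 + 588 = 1398
Index = 1450 / 1398 × 100 = 103.7196

103.72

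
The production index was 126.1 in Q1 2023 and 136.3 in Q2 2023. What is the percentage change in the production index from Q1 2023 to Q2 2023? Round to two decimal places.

8.09%

Change = (136.3 − 126.1) / 126.1 × 100
       = 10.2 / 126.1 × 100 = 8.0888%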